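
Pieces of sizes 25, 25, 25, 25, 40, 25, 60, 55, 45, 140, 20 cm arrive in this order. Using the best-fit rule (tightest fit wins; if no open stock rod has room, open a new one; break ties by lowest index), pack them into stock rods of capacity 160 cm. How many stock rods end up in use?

4

  25 → stock rod 1 (new)  [load 25/160]
  25 → stock rod 1  [load 50/160]
  25 → stock rod 1  [load 75/160]
  25 → stock rod 1  [load 100/160]
  40 → stock rod 1  [load 140/160]
  25 → stock rod 2 (new)  [load 25/160]
  60 → stock rod 2  [load 85/160]
  55 → stock rod 2  [load 140/160]
  45 → stock rod 3 (new)  [load 45/160]
  140 → stock rod 4 (new)  [load 140/160]
  20 → stock rod 1  [load 160/160]
4 stock rods opened.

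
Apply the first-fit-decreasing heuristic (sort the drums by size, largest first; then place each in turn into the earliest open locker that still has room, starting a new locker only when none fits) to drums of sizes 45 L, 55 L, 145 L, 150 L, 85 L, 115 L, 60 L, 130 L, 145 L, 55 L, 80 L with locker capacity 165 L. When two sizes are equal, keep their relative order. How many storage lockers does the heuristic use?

Sorted descending: 150, 145, 145, 130, 115, 85, 80, 60, 55, 55, 45.
  150 → locker 1 (new)  [load 150/165]
  145 → locker 2 (new)  [load 145/165]
  145 → locker 3 (new)  [load 145/165]
  130 → locker 4 (new)  [load 130/165]
  115 → locker 5 (new)  [load 115/165]
  85 → locker 6 (new)  [load 85/165]
  80 → locker 6  [load 165/165]
  60 → locker 7 (new)  [load 60/165]
  55 → locker 7  [load 115/165]
  55 → locker 8 (new)  [load 55/165]
  45 → locker 5  [load 160/165]
8 storage lockers opened.

8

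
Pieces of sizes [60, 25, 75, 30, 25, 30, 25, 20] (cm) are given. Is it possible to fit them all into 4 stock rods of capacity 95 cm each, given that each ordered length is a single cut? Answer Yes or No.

A valid assignment using 4 stock rods:
  stock rod 1: 75 + 20 = 95
  stock rod 2: 60 + 30 = 90
  stock rod 3: 30 + 25 + 25 = 80
  stock rod 4: 25 = 25
Every load is within 95 cm, so 4 stock rods suffice.

Yes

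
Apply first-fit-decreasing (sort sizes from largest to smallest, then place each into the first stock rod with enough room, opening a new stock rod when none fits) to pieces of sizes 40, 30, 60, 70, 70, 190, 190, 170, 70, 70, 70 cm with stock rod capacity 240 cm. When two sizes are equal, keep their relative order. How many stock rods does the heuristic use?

Sorted descending: 190, 190, 170, 70, 70, 70, 70, 70, 60, 40, 30.
  190 → stock rod 1 (new)  [load 190/240]
  190 → stock rod 2 (new)  [load 190/240]
  170 → stock rod 3 (new)  [load 170/240]
  70 → stock rod 3  [load 240/240]
  70 → stock rod 4 (new)  [load 70/240]
  70 → stock rod 4  [load 140/240]
  70 → stock rod 4  [load 210/240]
  70 → stock rod 5 (new)  [load 70/240]
  60 → stock rod 5  [load 130/240]
  40 → stock rod 1  [load 230/240]
  30 → stock rod 2  [load 220/240]
5 stock rods opened.

5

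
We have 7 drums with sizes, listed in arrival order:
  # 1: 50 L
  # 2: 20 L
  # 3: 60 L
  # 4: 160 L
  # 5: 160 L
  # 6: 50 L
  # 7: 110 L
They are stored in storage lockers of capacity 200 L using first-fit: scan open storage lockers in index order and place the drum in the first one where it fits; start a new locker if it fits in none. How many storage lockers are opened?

4

  50 → locker 1 (new)  [load 50/200]
  20 → locker 1  [load 70/200]
  60 → locker 1  [load 130/200]
  160 → locker 2 (new)  [load 160/200]
  160 → locker 3 (new)  [load 160/200]
  50 → locker 1  [load 180/200]
  110 → locker 4 (new)  [load 110/200]
4 storage lockers opened.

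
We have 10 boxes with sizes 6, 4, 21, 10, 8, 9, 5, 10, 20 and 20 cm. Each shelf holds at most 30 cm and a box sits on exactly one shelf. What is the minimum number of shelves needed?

4

Total = 21 + 20 + 20 + 10 + 10 + 9 + 8 + 6 + 5 + 4 = 113 cm.
Lower bound: ⌈113/30⌉ = 4 shelves.
A packing using 4 shelves:
  shelf 1: 21 + 9 = 30
  shelf 2: 20 + 10 = 30
  shelf 3: 20 + 10 = 30
  shelf 4: 8 + 6 + 5 + 4 = 23
This matches the lower bound, so 4 is optimal.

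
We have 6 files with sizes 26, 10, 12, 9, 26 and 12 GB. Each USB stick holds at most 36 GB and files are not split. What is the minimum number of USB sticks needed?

3

Total = 26 + 26 + 12 + 12 + 10 + 9 = 95 GB.
Lower bound: ⌈95/36⌉ = 3 USB sticks.
A packing using 3 USB sticks:
  USB stick 1: 26 + 10 = 36
  USB stick 2: 26 + 9 = 35
  USB stick 3: 12 + 12 = 24
This matches the lower bound, so 3 is optimal.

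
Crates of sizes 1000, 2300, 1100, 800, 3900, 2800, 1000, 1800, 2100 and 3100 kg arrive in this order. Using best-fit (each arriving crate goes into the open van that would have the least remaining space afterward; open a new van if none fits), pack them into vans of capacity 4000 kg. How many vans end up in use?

6

  1000 → van 1 (new)  [load 1000/4000]
  2300 → van 1  [load 3300/4000]
  1100 → van 2 (new)  [load 1100/4000]
  800 → van 2  [load 1900/4000]
  3900 → van 3 (new)  [load 3900/4000]
  2800 → van 4 (new)  [load 2800/4000]
  1000 → van 4  [load 3800/4000]
  1800 → van 2  [load 3700/4000]
  2100 → van 5 (new)  [load 2100/4000]
  3100 → van 6 (new)  [load 3100/4000]
6 vans opened.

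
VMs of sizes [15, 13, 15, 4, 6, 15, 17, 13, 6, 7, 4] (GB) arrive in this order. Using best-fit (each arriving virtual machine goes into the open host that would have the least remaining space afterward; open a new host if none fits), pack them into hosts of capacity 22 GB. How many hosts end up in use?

6

  15 → host 1 (new)  [load 15/22]
  13 → host 2 (new)  [load 13/22]
  15 → host 3 (new)  [load 15/22]
  4 → host 1  [load 19/22]
  6 → host 3  [load 21/22]
  15 → host 4 (new)  [load 15/22]
  17 → host 5 (new)  [load 17/22]
  13 → host 6 (new)  [load 13/22]
  6 → host 4  [load 21/22]
  7 → host 2  [load 20/22]
  4 → host 5  [load 21/22]
6 hosts opened.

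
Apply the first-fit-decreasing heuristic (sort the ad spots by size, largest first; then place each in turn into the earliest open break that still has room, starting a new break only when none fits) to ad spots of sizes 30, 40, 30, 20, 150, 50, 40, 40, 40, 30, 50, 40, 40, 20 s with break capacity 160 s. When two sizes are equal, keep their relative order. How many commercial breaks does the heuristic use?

4

Sorted descending: 150, 50, 50, 40, 40, 40, 40, 40, 40, 30, 30, 30, 20, 20.
  150 → break 1 (new)  [load 150/160]
  50 → break 2 (new)  [load 50/160]
  50 → break 2  [load 100/160]
  40 → break 2  [load 140/160]
  40 → break 3 (new)  [load 40/160]
  40 → break 3  [load 80/160]
  40 → break 3  [load 120/160]
  40 → break 3  [load 160/160]
  40 → break 4 (new)  [load 40/160]
  30 → break 4  [load 70/160]
  30 → break 4  [load 100/160]
  30 → break 4  [load 130/160]
  20 → break 2  [load 160/160]
  20 → break 4  [load 150/160]
4 commercial breaks opened.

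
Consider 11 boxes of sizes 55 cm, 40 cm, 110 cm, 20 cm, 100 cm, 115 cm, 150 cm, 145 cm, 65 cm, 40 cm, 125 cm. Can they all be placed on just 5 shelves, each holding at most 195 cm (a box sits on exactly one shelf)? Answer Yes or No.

No

Total = 965 cm; ⌈965/195⌉ = 5.
6 boxes each exceed half the capacity and cannot share a shelf, forcing at least 6 shelves.
At least 6 shelves are required, but only 5 are allowed.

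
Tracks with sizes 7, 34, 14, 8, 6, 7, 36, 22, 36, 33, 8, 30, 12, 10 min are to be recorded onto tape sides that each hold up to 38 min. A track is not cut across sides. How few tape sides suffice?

Total = 36 + 36 + 34 + 33 + 30 + 22 + 14 + 12 + 10 + 8 + 8 + 7 + 7 + 6 = 263 min.
Lower bound: ⌈263/38⌉ = 7 tape sides.
A packing using 8 tape sides:
  side 1: 36 = 36
  side 2: 36 = 36
  side 3: 34 = 34
  side 4: 33 = 33
  side 5: 30 + 8 = 38
  side 6: 22 + 14 = 36
  side 7: 12 + 10 + 8 + 7 = 37
  side 8: 7 + 6 = 13
No arrangement into 7 tape sides stays within capacity, so 8 is optimal.

8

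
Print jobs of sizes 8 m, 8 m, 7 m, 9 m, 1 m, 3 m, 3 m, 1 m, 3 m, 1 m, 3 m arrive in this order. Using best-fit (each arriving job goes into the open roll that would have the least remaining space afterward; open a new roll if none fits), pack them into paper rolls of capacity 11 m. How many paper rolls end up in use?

5

  8 → roll 1 (new)  [load 8/11]
  8 → roll 2 (new)  [load 8/11]
  7 → roll 3 (new)  [load 7/11]
  9 → roll 4 (new)  [load 9/11]
  1 → roll 4  [load 10/11]
  3 → roll 1  [load 11/11]
  3 → roll 2  [load 11/11]
  1 → roll 4  [load 11/11]
  3 → roll 3  [load 10/11]
  1 → roll 3  [load 11/11]
  3 → roll 5 (new)  [load 3/11]
5 paper rolls opened.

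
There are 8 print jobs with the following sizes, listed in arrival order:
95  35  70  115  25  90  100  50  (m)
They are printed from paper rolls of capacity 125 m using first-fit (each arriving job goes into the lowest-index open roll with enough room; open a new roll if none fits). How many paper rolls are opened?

6

  95 → roll 1 (new)  [load 95/125]
  35 → roll 2 (new)  [load 35/125]
  70 → roll 2  [load 105/125]
  115 → roll 3 (new)  [load 115/125]
  25 → roll 1  [load 120/125]
  90 → roll 4 (new)  [load 90/125]
  100 → roll 5 (new)  [load 100/125]
  50 → roll 6 (new)  [load 50/125]
6 paper rolls opened.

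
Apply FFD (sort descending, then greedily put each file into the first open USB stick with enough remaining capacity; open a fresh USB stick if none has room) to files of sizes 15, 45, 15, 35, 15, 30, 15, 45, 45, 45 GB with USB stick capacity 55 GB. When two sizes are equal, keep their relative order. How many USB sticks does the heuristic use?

Sorted descending: 45, 45, 45, 45, 35, 30, 15, 15, 15, 15.
  45 → USB stick 1 (new)  [load 45/55]
  45 → USB stick 2 (new)  [load 45/55]
  45 → USB stick 3 (new)  [load 45/55]
  45 → USB stick 4 (new)  [load 45/55]
  35 → USB stick 5 (new)  [load 35/55]
  30 → USB stick 6 (new)  [load 30/55]
  15 → USB stick 5  [load 50/55]
  15 → USB stick 6  [load 45/55]
  15 → USB stick 7 (new)  [load 15/55]
  15 → USB stick 7  [load 30/55]
7 USB sticks opened.

7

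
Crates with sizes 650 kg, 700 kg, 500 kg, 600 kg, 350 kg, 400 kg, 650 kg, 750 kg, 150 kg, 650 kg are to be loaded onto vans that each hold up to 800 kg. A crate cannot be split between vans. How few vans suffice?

8

Total = 750 + 700 + 650 + 650 + 650 + 600 + 500 + 400 + 350 + 150 = 5400 kg.
Lower bound: ⌈5400/800⌉ = 7 vans.
A packing using 8 vans:
  van 1: 750 = 750
  van 2: 700 = 700
  van 3: 650 + 150 = 800
  van 4: 650 = 650
  van 5: 650 = 650
  van 6: 600 = 600
  van 7: 500 = 500
  van 8: 400 + 350 = 750
No arrangement into 7 vans stays within capacity, so 8 is optimal.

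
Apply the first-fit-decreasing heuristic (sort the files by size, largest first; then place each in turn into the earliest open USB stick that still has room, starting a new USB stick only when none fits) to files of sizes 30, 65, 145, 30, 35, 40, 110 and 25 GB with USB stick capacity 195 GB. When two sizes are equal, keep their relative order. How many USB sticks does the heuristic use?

3

Sorted descending: 145, 110, 65, 40, 35, 30, 30, 25.
  145 → USB stick 1 (new)  [load 145/195]
  110 → USB stick 2 (new)  [load 110/195]
  65 → USB stick 2  [load 175/195]
  40 → USB stick 1  [load 185/195]
  35 → USB stick 3 (new)  [load 35/195]
  30 → USB stick 3  [load 65/195]
  30 → USB stick 3  [load 95/195]
  25 → USB stick 3  [load 120/195]
3 USB sticks opened.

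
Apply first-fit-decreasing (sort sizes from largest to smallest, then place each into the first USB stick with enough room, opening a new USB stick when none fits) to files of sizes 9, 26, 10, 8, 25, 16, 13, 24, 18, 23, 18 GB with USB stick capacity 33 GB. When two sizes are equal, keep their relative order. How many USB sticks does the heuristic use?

7

Sorted descending: 26, 25, 24, 23, 18, 18, 16, 13, 10, 9, 8.
  26 → USB stick 1 (new)  [load 26/33]
  25 → USB stick 2 (new)  [load 25/33]
  24 → USB stick 3 (new)  [load 24/33]
  23 → USB stick 4 (new)  [load 23/33]
  18 → USB stick 5 (new)  [load 18/33]
  18 → USB stick 6 (new)  [load 18/33]
  16 → USB stick 7 (new)  [load 16/33]
  13 → USB stick 5  [load 31/33]
  10 → USB stick 4  [load 33/33]
  9 → USB stick 3  [load 33/33]
  8 → USB stick 2  [load 33/33]
7 USB sticks opened.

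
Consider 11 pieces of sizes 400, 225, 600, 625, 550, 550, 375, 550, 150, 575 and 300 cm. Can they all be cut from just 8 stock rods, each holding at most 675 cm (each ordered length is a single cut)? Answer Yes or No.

No

Total = 4900 cm; ⌈4900/675⌉ = 8.
The bound of 8 does not rule out 8, but exhaustive search shows no assignment into 8 stock rods of capacity 675 cm exists — the minimum is 9.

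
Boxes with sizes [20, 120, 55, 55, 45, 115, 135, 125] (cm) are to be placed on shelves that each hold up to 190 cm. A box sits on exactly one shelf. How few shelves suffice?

Total = 135 + 125 + 120 + 115 + 55 + 55 + 45 + 20 = 670 cm.
Lower bound: ⌈670/190⌉ = 4 shelves.
A packing using 4 shelves:
  shelf 1: 135 + 55 = 190
  shelf 2: 125 + 55 = 180
  shelf 3: 120 + 45 + 20 = 185
  shelf 4: 115 = 115
This matches the lower bound, so 4 is optimal.

4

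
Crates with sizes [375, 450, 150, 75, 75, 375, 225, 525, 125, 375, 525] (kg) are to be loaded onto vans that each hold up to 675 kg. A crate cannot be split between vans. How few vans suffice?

Total = 525 + 525 + 450 + 375 + 375 + 375 + 225 + 150 + 125 + 75 + 75 = 3275 kg.
Lower bound: ⌈3275/675⌉ = 5 vans.
Also, 6 crates each exceed 675/2 kg, and no two of those can share a van, so at least 6 vans are needed.
A packing using 6 vans:
  van 1: 525 + 150 = 675
  van 2: 525 + 125 = 650
  van 3: 450 + 225 = 675
  van 4: 375 + 75 + 75 = 525
  van 5: 375 = 375
  van 6: 375 = 375
This matches the lower bound, so 6 is optimal.

6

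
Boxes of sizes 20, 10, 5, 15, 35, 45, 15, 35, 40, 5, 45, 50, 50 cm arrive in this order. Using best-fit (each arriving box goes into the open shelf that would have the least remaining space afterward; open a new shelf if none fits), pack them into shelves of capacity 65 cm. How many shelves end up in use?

  20 → shelf 1 (new)  [load 20/65]
  10 → shelf 1  [load 30/65]
  5 → shelf 1  [load 35/65]
  15 → shelf 1  [load 50/65]
  35 → shelf 2 (new)  [load 35/65]
  45 → shelf 3 (new)  [load 45/65]
  15 → shelf 1  [load 65/65]
  35 → shelf 4 (new)  [load 35/65]
  40 → shelf 5 (new)  [load 40/65]
  5 → shelf 3  [load 50/65]
  45 → shelf 6 (new)  [load 45/65]
  50 → shelf 7 (new)  [load 50/65]
  50 → shelf 8 (new)  [load 50/65]
8 shelves opened.

8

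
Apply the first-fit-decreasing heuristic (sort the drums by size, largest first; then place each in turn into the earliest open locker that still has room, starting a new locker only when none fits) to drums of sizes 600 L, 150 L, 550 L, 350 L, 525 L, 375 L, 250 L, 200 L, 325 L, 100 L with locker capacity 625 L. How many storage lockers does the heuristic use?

6

Sorted descending: 600, 550, 525, 375, 350, 325, 250, 200, 150, 100.
  600 → locker 1 (new)  [load 600/625]
  550 → locker 2 (new)  [load 550/625]
  525 → locker 3 (new)  [load 525/625]
  375 → locker 4 (new)  [load 375/625]
  350 → locker 5 (new)  [load 350/625]
  325 → locker 6 (new)  [load 325/625]
  250 → locker 4  [load 625/625]
  200 → locker 5  [load 550/625]
  150 → locker 6  [load 475/625]
  100 → locker 3  [load 625/625]
6 storage lockers opened.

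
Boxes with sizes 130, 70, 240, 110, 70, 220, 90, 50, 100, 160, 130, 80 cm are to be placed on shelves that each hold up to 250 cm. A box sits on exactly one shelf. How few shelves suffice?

6

Total = 240 + 220 + 160 + 130 + 130 + 110 + 100 + 90 + 80 + 70 + 70 + 50 = 1450 cm.
Lower bound: ⌈1450/250⌉ = 6 shelves.
A packing using 6 shelves:
  shelf 1: 240 = 240
  shelf 2: 220 = 220
  shelf 3: 160 + 90 = 250
  shelf 4: 130 + 110 = 240
  shelf 5: 130 + 70 + 50 = 250
  shelf 6: 100 + 80 + 70 = 250
This matches the lower bound, so 6 is optimal.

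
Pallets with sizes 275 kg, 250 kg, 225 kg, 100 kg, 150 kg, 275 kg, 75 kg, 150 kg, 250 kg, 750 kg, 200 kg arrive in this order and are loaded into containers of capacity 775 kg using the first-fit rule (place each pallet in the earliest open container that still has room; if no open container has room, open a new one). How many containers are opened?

  275 → container 1 (new)  [load 275/775]
  250 → container 1  [load 525/775]
  225 → container 1  [load 750/775]
  100 → container 2 (new)  [load 100/775]
  150 → container 2  [load 250/775]
  275 → container 2  [load 525/775]
  75 → container 2  [load 600/775]
  150 → container 2  [load 750/775]
  250 → container 3 (new)  [load 250/775]
  750 → container 4 (new)  [load 750/775]
  200 → container 3  [load 450/775]
4 containers opened.

4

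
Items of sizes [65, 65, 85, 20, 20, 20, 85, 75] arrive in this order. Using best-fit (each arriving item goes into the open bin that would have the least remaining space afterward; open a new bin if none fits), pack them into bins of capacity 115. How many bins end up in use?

5

  65 → bin 1 (new)  [load 65/115]
  65 → bin 2 (new)  [load 65/115]
  85 → bin 3 (new)  [load 85/115]
  20 → bin 3  [load 105/115]
  20 → bin 1  [load 85/115]
  20 → bin 1  [load 105/115]
  85 → bin 4 (new)  [load 85/115]
  75 → bin 5 (new)  [load 75/115]
5 bins opened.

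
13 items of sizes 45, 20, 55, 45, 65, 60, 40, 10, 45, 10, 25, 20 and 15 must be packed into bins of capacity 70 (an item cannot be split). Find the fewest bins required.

Total = 65 + 60 + 55 + 45 + 45 + 45 + 40 + 25 + 20 + 20 + 15 + 10 + 10 = 455.
Lower bound: ⌈455/70⌉ = 7 bins.
A packing using 7 bins:
  bin 1: 65 = 65
  bin 2: 60 + 10 = 70
  bin 3: 55 + 15 = 70
  bin 4: 45 + 25 = 70
  bin 5: 45 + 20 = 65
  bin 6: 45 + 20 = 65
  bin 7: 40 + 10 = 50
This matches the lower bound, so 7 is optimal.

7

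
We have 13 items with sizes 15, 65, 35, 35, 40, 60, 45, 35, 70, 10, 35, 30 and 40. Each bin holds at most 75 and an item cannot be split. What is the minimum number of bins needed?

Total = 70 + 65 + 60 + 45 + 40 + 40 + 35 + 35 + 35 + 35 + 30 + 15 + 10 = 515.
Lower bound: ⌈515/75⌉ = 7 bins.
A packing using 7 bins:
  bin 1: 70 = 70
  bin 2: 65 + 10 = 75
  bin 3: 60 + 15 = 75
  bin 4: 45 + 30 = 75
  bin 5: 40 + 35 = 75
  bin 6: 40 + 35 = 75
  bin 7: 35 + 35 = 70
This matches the lower bound, so 7 is optimal.

7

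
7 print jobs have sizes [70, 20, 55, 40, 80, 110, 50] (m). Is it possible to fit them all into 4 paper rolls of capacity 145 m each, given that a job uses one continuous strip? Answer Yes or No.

Yes

A valid assignment using 4 paper rolls:
  roll 1: 110 + 20 = 130
  roll 2: 80 + 55 = 135
  roll 3: 70 + 50 = 120
  roll 4: 40 = 40
Every load is within 145 m, so 4 paper rolls suffice.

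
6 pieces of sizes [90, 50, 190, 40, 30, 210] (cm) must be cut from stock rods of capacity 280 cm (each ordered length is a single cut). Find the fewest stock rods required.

Total = 210 + 190 + 90 + 50 + 40 + 30 = 610 cm.
Lower bound: ⌈610/280⌉ = 3 stock rods.
A packing using 3 stock rods:
  stock rod 1: 210 + 50 = 260
  stock rod 2: 190 + 90 = 280
  stock rod 3: 40 + 30 = 70
This matches the lower bound, so 3 is optimal.

3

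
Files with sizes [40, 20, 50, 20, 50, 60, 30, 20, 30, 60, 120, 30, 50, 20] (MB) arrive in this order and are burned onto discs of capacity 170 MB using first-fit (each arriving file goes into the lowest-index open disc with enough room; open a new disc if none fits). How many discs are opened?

4

  40 → disc 1 (new)  [load 40/170]
  20 → disc 1  [load 60/170]
  50 → disc 1  [load 110/170]
  20 → disc 1  [load 130/170]
  50 → disc 2 (new)  [load 50/170]
  60 → disc 2  [load 110/170]
  30 → disc 1  [load 160/170]
  20 → disc 2  [load 130/170]
  30 → disc 2  [load 160/170]
  60 → disc 3 (new)  [load 60/170]
  120 → disc 4 (new)  [load 120/170]
  30 → disc 3  [load 90/170]
  50 → disc 3  [load 140/170]
  20 → disc 3  [load 160/170]
4 discs opened.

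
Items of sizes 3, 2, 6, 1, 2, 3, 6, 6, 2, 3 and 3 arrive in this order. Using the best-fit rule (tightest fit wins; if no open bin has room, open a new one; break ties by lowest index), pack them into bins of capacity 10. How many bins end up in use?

  3 → bin 1 (new)  [load 3/10]
  2 → bin 1  [load 5/10]
  6 → bin 2 (new)  [load 6/10]
  1 → bin 2  [load 7/10]
  2 → bin 2  [load 9/10]
  3 → bin 1  [load 8/10]
  6 → bin 3 (new)  [load 6/10]
  6 → bin 4 (new)  [load 6/10]
  2 → bin 1  [load 10/10]
  3 → bin 3  [load 9/10]
  3 → bin 4  [load 9/10]
4 bins opened.

4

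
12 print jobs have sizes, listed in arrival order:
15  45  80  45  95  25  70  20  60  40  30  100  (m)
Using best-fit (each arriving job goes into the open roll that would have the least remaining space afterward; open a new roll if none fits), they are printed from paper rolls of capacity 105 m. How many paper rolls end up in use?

7

  15 → roll 1 (new)  [load 15/105]
  45 → roll 1  [load 60/105]
  80 → roll 2 (new)  [load 80/105]
  45 → roll 1  [load 105/105]
  95 → roll 3 (new)  [load 95/105]
  25 → roll 2  [load 105/105]
  70 → roll 4 (new)  [load 70/105]
  20 → roll 4  [load 90/105]
  60 → roll 5 (new)  [load 60/105]
  40 → roll 5  [load 100/105]
  30 → roll 6 (new)  [load 30/105]
  100 → roll 7 (new)  [load 100/105]
7 paper rolls opened.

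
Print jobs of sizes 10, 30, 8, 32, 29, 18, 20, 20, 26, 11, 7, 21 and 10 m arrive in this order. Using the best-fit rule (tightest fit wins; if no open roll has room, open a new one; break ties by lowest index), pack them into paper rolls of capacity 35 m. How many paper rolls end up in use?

9

  10 → roll 1 (new)  [load 10/35]
  30 → roll 2 (new)  [load 30/35]
  8 → roll 1  [load 18/35]
  32 → roll 3 (new)  [load 32/35]
  29 → roll 4 (new)  [load 29/35]
  18 → roll 5 (new)  [load 18/35]
  20 → roll 6 (new)  [load 20/35]
  20 → roll 7 (new)  [load 20/35]
  26 → roll 8 (new)  [load 26/35]
  11 → roll 6  [load 31/35]
  7 → roll 8  [load 33/35]
  21 → roll 9 (new)  [load 21/35]
  10 → roll 9  [load 31/35]
9 paper rolls opened.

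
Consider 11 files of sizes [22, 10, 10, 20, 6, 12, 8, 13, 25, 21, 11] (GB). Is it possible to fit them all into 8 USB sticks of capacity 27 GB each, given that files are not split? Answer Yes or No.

A valid assignment using 7 USB sticks:
  USB stick 1: 25 = 25
  USB stick 2: 22 = 22
  USB stick 3: 21 + 6 = 27
  USB stick 4: 20 = 20
  USB stick 5: 13 + 12 = 25
  USB stick 6: 11 + 10 = 21
  USB stick 7: 10 + 8 = 18
That uses only 7 ≤ 8, so 8 USB sticks are enough.

Yes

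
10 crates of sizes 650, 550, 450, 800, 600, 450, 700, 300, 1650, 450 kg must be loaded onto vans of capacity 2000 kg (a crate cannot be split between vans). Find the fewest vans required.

4

Total = 1650 + 800 + 700 + 650 + 600 + 550 + 450 + 450 + 450 + 300 = 6600 kg.
Lower bound: ⌈6600/2000⌉ = 4 vans.
A packing using 4 vans:
  van 1: 1650 + 300 = 1950
  van 2: 800 + 700 + 450 = 1950
  van 3: 650 + 600 + 550 = 1800
  van 4: 450 + 450 = 900
This matches the lower bound, so 4 is optimal.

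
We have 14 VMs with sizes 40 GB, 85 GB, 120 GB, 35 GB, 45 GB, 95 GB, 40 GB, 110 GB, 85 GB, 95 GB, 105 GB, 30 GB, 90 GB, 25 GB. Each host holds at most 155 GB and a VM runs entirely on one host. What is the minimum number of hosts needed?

8

Total = 120 + 110 + 105 + 95 + 95 + 90 + 85 + 85 + 45 + 40 + 40 + 35 + 30 + 25 = 1000 GB.
Lower bound: ⌈1000/155⌉ = 7 hosts.
Also, 8 VMs each exceed 155/2 GB, and no two of those can share a host, so at least 8 hosts are needed.
A packing using 8 hosts:
  host 1: 120 + 35 = 155
  host 2: 110 + 45 = 155
  host 3: 105 + 40 = 145
  host 4: 95 + 40 = 135
  host 5: 95 + 30 + 25 = 150
  host 6: 90 = 90
  host 7: 85 = 85
  host 8: 85 = 85
This matches the lower bound, so 8 is optimal.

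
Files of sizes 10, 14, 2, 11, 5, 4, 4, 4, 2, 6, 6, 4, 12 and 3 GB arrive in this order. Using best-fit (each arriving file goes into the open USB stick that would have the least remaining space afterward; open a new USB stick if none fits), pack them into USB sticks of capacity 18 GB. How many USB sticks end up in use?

  10 → USB stick 1 (new)  [load 10/18]
  14 → USB stick 2 (new)  [load 14/18]
  2 → USB stick 2  [load 16/18]
  11 → USB stick 3 (new)  [load 11/18]
  5 → USB stick 3  [load 16/18]
  4 → USB stick 1  [load 14/18]
  4 → USB stick 1  [load 18/18]
  4 → USB stick 4 (new)  [load 4/18]
  2 → USB stick 2  [load 18/18]
  6 → USB stick 4  [load 10/18]
  6 → USB stick 4  [load 16/18]
  4 → USB stick 5 (new)  [load 4/18]
  12 → USB stick 5  [load 16/18]
  3 → USB stick 6 (new)  [load 3/18]
6 USB sticks opened.

6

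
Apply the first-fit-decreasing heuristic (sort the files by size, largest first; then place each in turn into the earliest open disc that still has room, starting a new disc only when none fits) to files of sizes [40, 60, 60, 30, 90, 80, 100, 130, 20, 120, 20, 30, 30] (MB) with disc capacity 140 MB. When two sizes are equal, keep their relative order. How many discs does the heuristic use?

6

Sorted descending: 130, 120, 100, 90, 80, 60, 60, 40, 30, 30, 30, 20, 20.
  130 → disc 1 (new)  [load 130/140]
  120 → disc 2 (new)  [load 120/140]
  100 → disc 3 (new)  [load 100/140]
  90 → disc 4 (new)  [load 90/140]
  80 → disc 5 (new)  [load 80/140]
  60 → disc 5  [load 140/140]
  60 → disc 6 (new)  [load 60/140]
  40 → disc 3  [load 140/140]
  30 → disc 4  [load 120/140]
  30 → disc 6  [load 90/140]
  30 → disc 6  [load 120/140]
  20 → disc 2  [load 140/140]
  20 → disc 4  [load 140/140]
6 discs opened.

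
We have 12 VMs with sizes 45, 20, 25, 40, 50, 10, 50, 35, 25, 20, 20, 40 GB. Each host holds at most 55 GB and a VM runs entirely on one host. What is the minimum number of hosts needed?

8

Total = 50 + 50 + 45 + 40 + 40 + 35 + 25 + 25 + 20 + 20 + 20 + 10 = 380 GB.
Lower bound: ⌈380/55⌉ = 7 hosts.
A packing using 8 hosts:
  host 1: 50 = 50
  host 2: 50 = 50
  host 3: 45 + 10 = 55
  host 4: 40 = 40
  host 5: 40 = 40
  host 6: 35 + 20 = 55
  host 7: 25 + 25 = 50
  host 8: 20 + 20 = 40
No arrangement into 7 hosts stays within capacity, so 8 is optimal.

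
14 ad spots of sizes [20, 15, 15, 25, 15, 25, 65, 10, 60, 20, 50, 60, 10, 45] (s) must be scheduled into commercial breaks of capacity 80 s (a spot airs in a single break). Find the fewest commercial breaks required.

6

Total = 65 + 60 + 60 + 50 + 45 + 25 + 25 + 20 + 20 + 15 + 15 + 15 + 10 + 10 = 435 s.
Lower bound: ⌈435/80⌉ = 6 commercial breaks.
A packing using 6 commercial breaks:
  break 1: 65 + 15 = 80
  break 2: 60 + 20 = 80
  break 3: 60 + 20 = 80
  break 4: 50 + 25 = 75
  break 5: 45 + 25 + 10 = 80
  break 6: 15 + 15 + 10 = 40
This matches the lower bound, so 6 is optimal.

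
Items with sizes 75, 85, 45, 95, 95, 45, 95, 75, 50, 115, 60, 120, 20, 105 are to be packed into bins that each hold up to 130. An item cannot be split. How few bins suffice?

Total = 120 + 115 + 105 + 95 + 95 + 95 + 85 + 75 + 75 + 60 + 50 + 45 + 45 + 20 = 1080.
Lower bound: ⌈1080/130⌉ = 9 bins.
A packing using 10 bins:
  bin 1: 120 = 120
  bin 2: 115 = 115
  bin 3: 105 + 20 = 125
  bin 4: 95 = 95
  bin 5: 95 = 95
  bin 6: 95 = 95
  bin 7: 85 + 45 = 130
  bin 8: 75 + 50 = 125
  bin 9: 75 + 45 = 120
  bin 10: 60 = 60
No arrangement into 9 bins stays within capacity, so 10 is optimal.

10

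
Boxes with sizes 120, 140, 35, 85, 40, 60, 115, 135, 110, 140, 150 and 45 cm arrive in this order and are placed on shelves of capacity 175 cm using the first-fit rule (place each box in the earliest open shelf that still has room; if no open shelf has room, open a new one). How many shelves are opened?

8

  120 → shelf 1 (new)  [load 120/175]
  140 → shelf 2 (new)  [load 140/175]
  35 → shelf 1  [load 155/175]
  85 → shelf 3 (new)  [load 85/175]
  40 → shelf 3  [load 125/175]
  60 → shelf 4 (new)  [load 60/175]
  115 → shelf 4  [load 175/175]
  135 → shelf 5 (new)  [load 135/175]
  110 → shelf 6 (new)  [load 110/175]
  140 → shelf 7 (new)  [load 140/175]
  150 → shelf 8 (new)  [load 150/175]
  45 → shelf 3  [load 170/175]
8 shelves opened.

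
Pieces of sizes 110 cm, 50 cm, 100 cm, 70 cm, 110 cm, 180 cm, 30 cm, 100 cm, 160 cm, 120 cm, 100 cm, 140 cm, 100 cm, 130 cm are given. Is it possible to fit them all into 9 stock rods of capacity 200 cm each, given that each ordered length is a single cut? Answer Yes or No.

Yes

A valid assignment using 9 stock rods:
  stock rod 1: 180 = 180
  stock rod 2: 160 + 30 = 190
  stock rod 3: 140 + 50 = 190
  stock rod 4: 130 + 70 = 200
  stock rod 5: 120 = 120
  stock rod 6: 110 = 110
  stock rod 7: 110 = 110
  stock rod 8: 100 + 100 = 200
  stock rod 9: 100 + 100 = 200
Every load is within 200 cm, so 9 stock rods suffice.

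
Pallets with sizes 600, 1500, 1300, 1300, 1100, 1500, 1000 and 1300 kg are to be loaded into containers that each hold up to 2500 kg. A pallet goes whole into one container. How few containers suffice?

Total = 1500 + 1500 + 1300 + 1300 + 1300 + 1100 + 1000 + 600 = 9600 kg.
Lower bound: ⌈9600/2500⌉ = 4 containers.
Also, 5 pallets each exceed 1250 kg, and no two of those can share a container, so at least 5 containers are needed.
A packing using 5 containers:
  container 1: 1500 + 1000 = 2500
  container 2: 1500 + 600 = 2100
  container 3: 1300 + 1100 = 2400
  container 4: 1300 = 1300
  container 5: 1300 = 1300
This matches the lower bound, so 5 is optimal.

5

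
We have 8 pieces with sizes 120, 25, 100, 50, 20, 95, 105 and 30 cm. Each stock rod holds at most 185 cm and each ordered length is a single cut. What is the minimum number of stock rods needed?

Total = 120 + 105 + 100 + 95 + 50 + 30 + 25 + 20 = 545 cm.
Lower bound: ⌈545/185⌉ = 3 stock rods.
Also, 4 pieces each exceed 185/2 cm, and no two of those can share a stock rod, so at least 4 stock rods are needed.
A packing using 4 stock rods:
  stock rod 1: 120 + 50 = 170
  stock rod 2: 105 + 30 + 25 + 20 = 180
  stock rod 3: 100 = 100
  stock rod 4: 95 = 95
This matches the lower bound, so 4 is optimal.

4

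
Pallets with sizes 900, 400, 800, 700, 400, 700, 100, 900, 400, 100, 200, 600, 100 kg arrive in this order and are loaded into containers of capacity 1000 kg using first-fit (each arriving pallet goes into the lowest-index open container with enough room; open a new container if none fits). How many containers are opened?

  900 → container 1 (new)  [load 900/1000]
  400 → container 2 (new)  [load 400/1000]
  800 → container 3 (new)  [load 800/1000]
  700 → container 4 (new)  [load 700/1000]
  400 → container 2  [load 800/1000]
  700 → container 5 (new)  [load 700/1000]
  100 → container 1  [load 1000/1000]
  900 → container 6 (new)  [load 900/1000]
  400 → container 7 (new)  [load 400/1000]
  100 → container 2  [load 900/1000]
  200 → container 3  [load 1000/1000]
  600 → container 7  [load 1000/1000]
  100 → container 2  [load 1000/1000]
7 containers opened.

7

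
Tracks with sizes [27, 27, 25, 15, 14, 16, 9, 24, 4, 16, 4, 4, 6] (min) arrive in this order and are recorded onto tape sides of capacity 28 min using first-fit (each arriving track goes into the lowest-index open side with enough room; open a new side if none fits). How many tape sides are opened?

8

  27 → side 1 (new)  [load 27/28]
  27 → side 2 (new)  [load 27/28]
  25 → side 3 (new)  [load 25/28]
  15 → side 4 (new)  [load 15/28]
  14 → side 5 (new)  [load 14/28]
  16 → side 6 (new)  [load 16/28]
  9 → side 4  [load 24/28]
  24 → side 7 (new)  [load 24/28]
  4 → side 4  [load 28/28]
  16 → side 8 (new)  [load 16/28]
  4 → side 5  [load 18/28]
  4 → side 5  [load 22/28]
  6 → side 5  [load 28/28]
8 tape sides opened.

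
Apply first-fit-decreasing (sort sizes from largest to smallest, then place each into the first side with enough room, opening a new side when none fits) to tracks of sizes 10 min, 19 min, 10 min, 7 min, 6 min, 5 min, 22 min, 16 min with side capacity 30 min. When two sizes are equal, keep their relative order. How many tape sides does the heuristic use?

Sorted descending: 22, 19, 16, 10, 10, 7, 6, 5.
  22 → side 1 (new)  [load 22/30]
  19 → side 2 (new)  [load 19/30]
  16 → side 3 (new)  [load 16/30]
  10 → side 2  [load 29/30]
  10 → side 3  [load 26/30]
  7 → side 1  [load 29/30]
  6 → side 4 (new)  [load 6/30]
  5 → side 4  [load 11/30]
4 tape sides opened.

4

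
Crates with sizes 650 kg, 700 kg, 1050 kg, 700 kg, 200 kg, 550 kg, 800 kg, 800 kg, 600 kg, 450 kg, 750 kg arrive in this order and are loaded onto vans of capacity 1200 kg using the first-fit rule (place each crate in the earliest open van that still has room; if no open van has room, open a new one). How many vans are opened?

8

  650 → van 1 (new)  [load 650/1200]
  700 → van 2 (new)  [load 700/1200]
  1050 → van 3 (new)  [load 1050/1200]
  700 → van 4 (new)  [load 700/1200]
  200 → van 1  [load 850/1200]
  550 → van 5 (new)  [load 550/1200]
  800 → van 6 (new)  [load 800/1200]
  800 → van 7 (new)  [load 800/1200]
  600 → van 5  [load 1150/1200]
  450 → van 2  [load 1150/1200]
  750 → van 8 (new)  [load 750/1200]
8 vans opened.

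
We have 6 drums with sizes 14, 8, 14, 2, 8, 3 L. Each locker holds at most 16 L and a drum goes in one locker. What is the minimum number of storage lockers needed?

4

Total = 14 + 14 + 8 + 8 + 3 + 2 = 49 L.
Lower bound: ⌈49/16⌉ = 4 storage lockers.
A packing using 4 storage lockers:
  locker 1: 14 + 2 = 16
  locker 2: 14 = 14
  locker 3: 8 + 8 = 16
  locker 4: 3 = 3
This matches the lower bound, so 4 is optimal.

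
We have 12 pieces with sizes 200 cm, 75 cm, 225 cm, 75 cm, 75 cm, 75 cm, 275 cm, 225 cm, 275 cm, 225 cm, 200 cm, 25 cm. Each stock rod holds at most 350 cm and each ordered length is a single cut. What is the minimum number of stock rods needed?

Total = 275 + 275 + 225 + 225 + 225 + 200 + 200 + 75 + 75 + 75 + 75 + 25 = 1950 cm.
Lower bound: ⌈1950/350⌉ = 6 stock rods.
Also, 7 pieces each exceed 175 cm, and no two of those can share a stock rod, so at least 7 stock rods are needed.
A packing using 7 stock rods:
  stock rod 1: 275 + 75 = 350
  stock rod 2: 275 + 75 = 350
  stock rod 3: 225 + 75 + 25 = 325
  stock rod 4: 225 + 75 = 300
  stock rod 5: 225 = 225
  stock rod 6: 200 = 200
  stock rod 7: 200 = 200
This matches the lower bound, so 7 is optimal.

7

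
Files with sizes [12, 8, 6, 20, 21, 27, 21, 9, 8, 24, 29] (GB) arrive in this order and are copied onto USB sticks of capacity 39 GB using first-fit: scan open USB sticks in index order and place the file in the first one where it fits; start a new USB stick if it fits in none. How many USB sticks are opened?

7

  12 → USB stick 1 (new)  [load 12/39]
  8 → USB stick 1  [load 20/39]
  6 → USB stick 1  [load 26/39]
  20 → USB stick 2 (new)  [load 20/39]
  21 → USB stick 3 (new)  [load 21/39]
  27 → USB stick 4 (new)  [load 27/39]
  21 → USB stick 5 (new)  [load 21/39]
  9 → USB stick 1  [load 35/39]
  8 → USB stick 2  [load 28/39]
  24 → USB stick 6 (new)  [load 24/39]
  29 → USB stick 7 (new)  [load 29/39]
7 USB sticks opened.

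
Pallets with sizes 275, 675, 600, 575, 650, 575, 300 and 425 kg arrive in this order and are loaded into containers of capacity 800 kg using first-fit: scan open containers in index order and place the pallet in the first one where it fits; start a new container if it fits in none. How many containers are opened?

7

  275 → container 1 (new)  [load 275/800]
  675 → container 2 (new)  [load 675/800]
  600 → container 3 (new)  [load 600/800]
  575 → container 4 (new)  [load 575/800]
  650 → container 5 (new)  [load 650/800]
  575 → container 6 (new)  [load 575/800]
  300 → container 1  [load 575/800]
  425 → container 7 (new)  [load 425/800]
7 containers opened.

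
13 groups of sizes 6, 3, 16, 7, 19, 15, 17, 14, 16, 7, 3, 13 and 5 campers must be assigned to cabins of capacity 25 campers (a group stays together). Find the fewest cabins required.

7

Total = 19 + 17 + 16 + 16 + 15 + 14 + 13 + 7 + 7 + 6 + 5 + 3 + 3 = 141 campers.
Lower bound: ⌈141/25⌉ = 6 cabins.
Also, 7 groups each exceed 25/2 campers, and no two of those can share a cabin, so at least 7 cabins are needed.
A packing using 7 cabins:
  cabin 1: 19 + 6 = 25
  cabin 2: 17 + 7 = 24
  cabin 3: 16 + 7 = 23
  cabin 4: 16 + 5 + 3 = 24
  cabin 5: 15 + 3 = 18
  cabin 6: 14 = 14
  cabin 7: 13 = 13
This matches the lower bound, so 7 is optimal.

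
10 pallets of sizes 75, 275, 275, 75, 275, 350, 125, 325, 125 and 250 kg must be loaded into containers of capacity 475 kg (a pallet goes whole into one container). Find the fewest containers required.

Total = 350 + 325 + 275 + 275 + 275 + 250 + 125 + 125 + 75 + 75 = 2150 kg.
Lower bound: ⌈2150/475⌉ = 5 containers.
Also, 6 pallets each exceed 475/2 kg, and no two of those can share a container, so at least 6 containers are needed.
A packing using 6 containers:
  container 1: 350 + 125 = 475
  container 2: 325 + 125 = 450
  container 3: 275 + 75 + 75 = 425
  container 4: 275 = 275
  container 5: 275 = 275
  container 6: 250 = 250
This matches the lower bound, so 6 is optimal.

6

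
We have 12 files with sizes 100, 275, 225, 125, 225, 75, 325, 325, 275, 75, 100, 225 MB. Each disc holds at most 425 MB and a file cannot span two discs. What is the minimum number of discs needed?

Total = 325 + 325 + 275 + 275 + 225 + 225 + 225 + 125 + 100 + 100 + 75 + 75 = 2350 MB.
Lower bound: ⌈2350/425⌉ = 6 discs.
Also, 7 files each exceed 425/2 MB, and no two of those can share a disc, so at least 7 discs are needed.
A packing using 7 discs:
  disc 1: 325 + 100 = 425
  disc 2: 325 + 100 = 425
  disc 3: 275 + 125 = 400
  disc 4: 275 + 75 + 75 = 425
  disc 5: 225 = 225
  disc 6: 225 = 225
  disc 7: 225 = 225
This matches the lower bound, so 7 is optimal.

7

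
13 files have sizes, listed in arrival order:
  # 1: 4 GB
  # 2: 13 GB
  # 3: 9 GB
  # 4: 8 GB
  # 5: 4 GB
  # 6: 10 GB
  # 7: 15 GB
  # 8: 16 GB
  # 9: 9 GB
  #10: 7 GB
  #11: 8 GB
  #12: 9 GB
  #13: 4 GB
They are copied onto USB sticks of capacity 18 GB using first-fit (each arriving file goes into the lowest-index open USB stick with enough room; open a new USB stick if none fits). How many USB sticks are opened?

  4 → USB stick 1 (new)  [load 4/18]
  13 → USB stick 1  [load 17/18]
  9 → USB stick 2 (new)  [load 9/18]
  8 → USB stick 2  [load 17/18]
  4 → USB stick 3 (new)  [load 4/18]
  10 → USB stick 3  [load 14/18]
  15 → USB stick 4 (new)  [load 15/18]
  16 → USB stick 5 (new)  [load 16/18]
  9 → USB stick 6 (new)  [load 9/18]
  7 → USB stick 6  [load 16/18]
  8 → USB stick 7 (new)  [load 8/18]
  9 → USB stick 7  [load 17/18]
  4 → USB stick 3  [load 18/18]
7 USB sticks opened.

7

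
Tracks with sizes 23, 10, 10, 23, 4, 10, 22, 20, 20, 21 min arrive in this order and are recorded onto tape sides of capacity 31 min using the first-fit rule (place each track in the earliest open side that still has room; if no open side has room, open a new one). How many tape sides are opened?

  23 → side 1 (new)  [load 23/31]
  10 → side 2 (new)  [load 10/31]
  10 → side 2  [load 20/31]
  23 → side 3 (new)  [load 23/31]
  4 → side 1  [load 27/31]
  10 → side 2  [load 30/31]
  22 → side 4 (new)  [load 22/31]
  20 → side 5 (new)  [load 20/31]
  20 → side 6 (new)  [load 20/31]
  21 → side 7 (new)  [load 21/31]
7 tape sides opened.

7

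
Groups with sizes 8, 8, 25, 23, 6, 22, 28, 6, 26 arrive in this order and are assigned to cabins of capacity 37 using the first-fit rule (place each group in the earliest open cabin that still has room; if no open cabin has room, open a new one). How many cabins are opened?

  8 → cabin 1 (new)  [load 8/37]
  8 → cabin 1  [load 16/37]
  25 → cabin 2 (new)  [load 25/37]
  23 → cabin 3 (new)  [load 23/37]
  6 → cabin 1  [load 22/37]
  22 → cabin 4 (new)  [load 22/37]
  28 → cabin 5 (new)  [load 28/37]
  6 → cabin 1  [load 28/37]
  26 → cabin 6 (new)  [load 26/37]
6 cabins opened.

6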